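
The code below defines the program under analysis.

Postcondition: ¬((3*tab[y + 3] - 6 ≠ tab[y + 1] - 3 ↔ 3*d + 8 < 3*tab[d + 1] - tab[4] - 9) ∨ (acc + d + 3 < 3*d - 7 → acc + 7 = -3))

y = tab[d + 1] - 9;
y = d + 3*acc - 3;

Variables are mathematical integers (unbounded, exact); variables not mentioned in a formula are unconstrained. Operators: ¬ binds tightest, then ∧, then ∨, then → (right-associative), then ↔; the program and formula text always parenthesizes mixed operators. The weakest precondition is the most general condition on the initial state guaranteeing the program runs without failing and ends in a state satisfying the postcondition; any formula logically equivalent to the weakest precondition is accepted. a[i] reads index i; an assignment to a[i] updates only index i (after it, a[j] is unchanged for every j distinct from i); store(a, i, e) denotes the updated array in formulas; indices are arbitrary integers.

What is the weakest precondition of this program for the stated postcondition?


Working backward. After the program, the postcondition ¬((3*tab[y + 3] - 6 ≠ tab[y + 1] - 3 ↔ 3*d + 8 < 3*tab[d + 1] - tab[4] - 9) ∨ (acc + d + 3 < 3*d - 7 → acc + 7 = -3)) must hold; in canonical form it is ¬((3*tab[y + 3] ≠ tab[y + 1] + 3 ↔ tab[4] + 3*d < 3*tab[d + 1] - 17) ∨ (acc < 2*d - 10 → acc = -10)).
Before y := d + 3*acc - 3: ¬((3*tab[3*acc + d] ≠ tab[3*acc + d - 2] + 3 ↔ tab[4] + 3*d < 3*tab[d + 1] - 17) ∨ (acc < 2*d - 10 → acc = -10))
Before y := tab[d + 1] - 9: ¬((3*tab[3*acc + d] ≠ tab[3*acc + d - 2] + 3 ↔ tab[4] + 3*d < 3*tab[d + 1] - 17) ∨ (acc < 2*d - 10 → acc = -10))
Answer: WP = ¬((3*tab[3*acc + d] ≠ tab[3*acc + d - 2] + 3 ↔ tab[4] + 3*d < 3*tab[d + 1] - 17) ∨ (acc < 2*d - 10 → acc = -10))


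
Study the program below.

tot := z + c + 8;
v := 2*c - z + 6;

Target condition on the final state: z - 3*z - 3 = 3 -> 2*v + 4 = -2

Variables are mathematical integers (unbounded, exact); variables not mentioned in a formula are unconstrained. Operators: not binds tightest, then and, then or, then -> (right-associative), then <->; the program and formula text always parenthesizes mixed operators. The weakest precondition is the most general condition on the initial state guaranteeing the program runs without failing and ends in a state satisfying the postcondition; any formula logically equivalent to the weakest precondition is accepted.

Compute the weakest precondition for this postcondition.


Working backward. After the program, the postcondition z - 3*z - 3 = 3 -> 2*v + 4 = -2 must hold; in canonical form it is 2*z = -6 -> 2*v = -6.
Before v := 2*c - z + 6: 2*z = -6 -> 4*c = 2*z - 18
Before tot := z + c + 8: 2*z = -6 -> 4*c = 2*z - 18
Answer: WP = 2*z = -6 -> 4*c = 2*z - 18


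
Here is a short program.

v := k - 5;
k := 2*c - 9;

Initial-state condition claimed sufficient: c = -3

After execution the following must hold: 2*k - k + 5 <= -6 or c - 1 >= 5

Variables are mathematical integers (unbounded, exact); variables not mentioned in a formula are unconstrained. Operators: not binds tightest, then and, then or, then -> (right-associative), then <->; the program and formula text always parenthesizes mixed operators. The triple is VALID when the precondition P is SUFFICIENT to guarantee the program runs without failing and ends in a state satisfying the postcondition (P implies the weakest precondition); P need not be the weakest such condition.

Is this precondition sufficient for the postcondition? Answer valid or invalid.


Working backward. After the program, the postcondition 2*k - k + 5 <= -6 or c - 1 >= 5 must hold; in canonical form it is k <= -11 or c >= 6.
Before k := 2*c - 9: 2*c <= -2 or c >= 6
Before v := k - 5: 2*c <= -2 or c >= 6
The weakest precondition is 2*c <= -2 or c >= 6.
Check whether c = -3 implies it.
Every state satisfying the precondition satisfies the weakest precondition: the implication holds.
Answer: valid


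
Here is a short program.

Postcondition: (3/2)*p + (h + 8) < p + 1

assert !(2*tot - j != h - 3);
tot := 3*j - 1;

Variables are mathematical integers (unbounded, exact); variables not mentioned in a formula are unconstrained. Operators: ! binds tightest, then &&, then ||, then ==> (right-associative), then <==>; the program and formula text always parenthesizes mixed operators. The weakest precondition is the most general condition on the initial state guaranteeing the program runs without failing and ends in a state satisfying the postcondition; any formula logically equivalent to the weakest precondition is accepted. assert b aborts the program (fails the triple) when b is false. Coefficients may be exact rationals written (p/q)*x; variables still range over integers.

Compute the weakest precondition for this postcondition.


Working backward. After the program, the postcondition (3/2)*p + (h + 8) < p + 1 must hold; in canonical form it is h + (1/2)*p < -7.
Before tot := 3*j - 1: h + (1/2)*p < -7
Before assert !(2*tot - j != h - 3): (!(2*tot != h + j - 3)) && h + (1/2)*p < -7
Answer: WP = (!(2*tot != h + j - 3)) && h + (1/2)*p < -7


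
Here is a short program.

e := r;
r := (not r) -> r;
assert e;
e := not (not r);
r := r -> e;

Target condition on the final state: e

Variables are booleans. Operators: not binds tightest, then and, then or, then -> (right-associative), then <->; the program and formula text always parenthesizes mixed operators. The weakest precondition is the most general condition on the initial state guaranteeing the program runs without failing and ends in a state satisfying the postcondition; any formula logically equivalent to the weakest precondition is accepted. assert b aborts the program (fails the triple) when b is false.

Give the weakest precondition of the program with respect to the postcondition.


Working backward. After the program, e must hold.
Before r := r -> e: e
Before e := not (not r): r
Before assert e: e and r
Before r := (not r) -> r: e and ((not r) -> r)
Before e := r: r and ((not r) -> r)
Answer: WP = r and ((not r) -> r)


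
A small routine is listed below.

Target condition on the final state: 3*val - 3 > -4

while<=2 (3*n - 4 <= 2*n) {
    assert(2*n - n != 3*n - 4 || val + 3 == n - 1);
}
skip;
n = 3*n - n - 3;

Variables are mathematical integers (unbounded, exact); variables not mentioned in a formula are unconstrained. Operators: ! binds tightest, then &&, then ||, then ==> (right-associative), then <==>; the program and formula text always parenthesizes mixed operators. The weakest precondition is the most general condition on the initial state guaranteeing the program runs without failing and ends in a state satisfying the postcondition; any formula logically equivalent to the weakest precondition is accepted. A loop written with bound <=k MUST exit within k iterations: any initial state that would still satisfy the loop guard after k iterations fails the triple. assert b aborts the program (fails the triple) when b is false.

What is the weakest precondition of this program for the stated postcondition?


Working backward. After the program, the postcondition 3*val - 3 > -4 must hold; in canonical form it is 3*val > -1.
Before n := 3*n - n - 3: 3*val > -1
Before skip: 3*val > -1
Before the loop (bound <=2), unroll the exhaustion recursion (WP_0 = exit-now case; WP_j = one more guarded iteration, up to j = 2):
  WP_0: (!(n <= 4)) && 3*val > -1
  WP_1: (n <= 4 ==> ((2*n != 4 || val == n - 4) && (!(n <= 4)) && 3*val > -1)) && ((!(n <= 4)) ==> 3*val > -1)
  WP_2: (n <= 4 ==> ((2*n != 4 || val == n - 4) && (n <= 4 ==> ((2*n != 4 || val == n - 4) && (!(n <= 4)) && 3*val > -1)) && ((!(n <= 4)) ==> 3*val > -1))) && ((!(n <= 4)) ==> 3*val > -1)
So before the loop: (n <= 4 ==> ((2*n != 4 || val == n - 4) && (n <= 4 ==> ((2*n != 4 || val == n - 4) && (!(n <= 4)) && 3*val > -1)) && ((!(n <= 4)) ==> 3*val > -1))) && ((!(n <= 4)) ==> 3*val > -1)
Answer: WP = (n <= 4 ==> ((2*n != 4 || val == n - 4) && (n <= 4 ==> ((2*n != 4 || val == n - 4) && (!(n <= 4)) && 3*val > -1)) && ((!(n <= 4)) ==> 3*val > -1))) && ((!(n <= 4)) ==> 3*val > -1)


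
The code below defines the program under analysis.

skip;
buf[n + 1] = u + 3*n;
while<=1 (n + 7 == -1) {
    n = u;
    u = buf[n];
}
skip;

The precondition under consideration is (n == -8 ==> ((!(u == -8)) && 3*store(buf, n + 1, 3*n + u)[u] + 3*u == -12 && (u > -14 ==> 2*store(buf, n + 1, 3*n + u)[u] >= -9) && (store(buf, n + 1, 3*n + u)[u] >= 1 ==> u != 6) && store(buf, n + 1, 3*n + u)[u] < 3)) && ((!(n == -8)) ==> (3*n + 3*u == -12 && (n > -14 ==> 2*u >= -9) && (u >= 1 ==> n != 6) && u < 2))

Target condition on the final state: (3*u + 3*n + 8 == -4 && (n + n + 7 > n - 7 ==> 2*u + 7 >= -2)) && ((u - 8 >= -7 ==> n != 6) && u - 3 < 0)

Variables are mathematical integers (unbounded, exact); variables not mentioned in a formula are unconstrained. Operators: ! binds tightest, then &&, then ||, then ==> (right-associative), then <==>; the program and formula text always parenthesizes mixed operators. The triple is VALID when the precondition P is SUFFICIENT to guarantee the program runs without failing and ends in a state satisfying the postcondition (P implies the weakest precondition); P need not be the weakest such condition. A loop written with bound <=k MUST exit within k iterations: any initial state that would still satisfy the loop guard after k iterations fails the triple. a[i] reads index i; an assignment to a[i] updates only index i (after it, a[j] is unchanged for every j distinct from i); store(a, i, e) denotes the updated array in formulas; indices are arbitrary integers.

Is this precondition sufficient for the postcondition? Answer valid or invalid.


Working backward. After the program, the postcondition (3*u + 3*n + 8 == -4 && (n + n + 7 > n - 7 ==> 2*u + 7 >= -2)) && ((u - 8 >= -7 ==> n != 6) && u - 3 < 0) must hold; in canonical form it is 3*n + 3*u == -12 && (n > -14 ==> 2*u >= -9) && (u >= 1 ==> n != 6) && u < 3.
Before skip: 3*n + 3*u == -12 && (n > -14 ==> 2*u >= -9) && (u >= 1 ==> n != 6) && u < 3
Before the loop (bound <=1), unroll the exhaustion recursion (WP_0 = exit-now case; WP_j = one more guarded iteration, up to j = 1):
  WP_0: (!(n == -8)) && 3*n + 3*u == -12 && (n > -14 ==> 2*u >= -9) && (u >= 1 ==> n != 6) && u < 3
  WP_1: (n == -8 ==> ((!(u == -8)) && 3*buf[u] + 3*u == -12 && (u > -14 ==> 2*buf[u] >= -9) && (buf[u] >= 1 ==> u != 6) && buf[u] < 3)) && ((!(n == -8)) ==> (3*n + 3*u == -12 && (n > -14 ==> 2*u >= -9) && (u >= 1 ==> n != 6) && u < 3))
So before the loop: (n == -8 ==> ((!(u == -8)) && 3*buf[u] + 3*u == -12 && (u > -14 ==> 2*buf[u] >= -9) && (buf[u] >= 1 ==> u != 6) && buf[u] < 3)) && ((!(n == -8)) ==> (3*n + 3*u == -12 && (n > -14 ==> 2*u >= -9) && (u >= 1 ==> n != 6) && u < 3))
Before buf[n + 1] := u + 3*n: (n == -8 ==> ((!(u == -8)) && 3*store(buf, n + 1, 3*n + u)[u] + 3*u == -12 && (u > -14 ==> 2*store(buf, n + 1, 3*n + u)[u] >= -9) && (store(buf, n + 1, 3*n + u)[u] >= 1 ==> u != 6) && store(buf, n + 1, 3*n + u)[u] < 3)) && ((!(n == -8)) ==> (3*n + 3*u == -12 && (n > -14 ==> 2*u >= -9) && (u >= 1 ==> n != 6) && u < 3))
Before skip: (n == -8 ==> ((!(u == -8)) && 3*store(buf, n + 1, 3*n + u)[u] + 3*u == -12 && (u > -14 ==> 2*store(buf, n + 1, 3*n + u)[u] >= -9) && (store(buf, n + 1, 3*n + u)[u] >= 1 ==> u != 6) && store(buf, n + 1, 3*n + u)[u] < 3)) && ((!(n == -8)) ==> (3*n + 3*u == -12 && (n > -14 ==> 2*u >= -9) && (u >= 1 ==> n != 6) && u < 3))
The weakest precondition is (n == -8 ==> ((!(u == -8)) && 3*store(buf, n + 1, 3*n + u)[u] + 3*u == -12 && (u > -14 ==> 2*store(buf, n + 1, 3*n + u)[u] >= -9) && (store(buf, n + 1, 3*n + u)[u] >= 1 ==> u != 6) && store(buf, n + 1, 3*n + u)[u] < 3)) && ((!(n == -8)) ==> (3*n + 3*u == -12 && (n > -14 ==> 2*u >= -9) && (u >= 1 ==> n != 6) && u < 3)).
Check whether (n == -8 ==> ((!(u == -8)) && 3*store(buf, n + 1, 3*n + u)[u] + 3*u == -12 && (u > -14 ==> 2*store(buf, n + 1, 3*n + u)[u] >= -9) && (store(buf, n + 1, 3*n + u)[u] >= 1 ==> u != 6) && store(buf, n + 1, 3*n + u)[u] < 3)) && ((!(n == -8)) ==> (3*n + 3*u == -12 && (n > -14 ==> 2*u >= -9) && (u >= 1 ==> n != 6) && u < 2)) implies it.
Every state satisfying the precondition satisfies the weakest precondition: the implication holds.
Answer: valid


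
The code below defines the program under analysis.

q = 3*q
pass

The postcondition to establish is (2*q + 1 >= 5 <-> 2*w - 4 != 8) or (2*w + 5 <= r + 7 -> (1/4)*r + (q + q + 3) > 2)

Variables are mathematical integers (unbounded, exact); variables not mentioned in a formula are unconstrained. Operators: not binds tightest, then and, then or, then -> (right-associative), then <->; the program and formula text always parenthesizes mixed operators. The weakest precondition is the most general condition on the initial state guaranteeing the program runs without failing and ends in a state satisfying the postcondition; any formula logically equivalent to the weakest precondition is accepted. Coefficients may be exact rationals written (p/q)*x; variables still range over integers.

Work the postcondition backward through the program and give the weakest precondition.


Working backward. After the program, the postcondition (2*q + 1 >= 5 <-> 2*w - 4 != 8) or (2*w + 5 <= r + 7 -> (1/4)*r + (q + q + 3) > 2) must hold; in canonical form it is (2*q >= 4 <-> 2*w != 12) or (2*w <= r + 2 -> 2*q + (1/4)*r > -1).
Before skip: (2*q >= 4 <-> 2*w != 12) or (2*w <= r + 2 -> 2*q + (1/4)*r > -1)
Before q := 3*q: (6*q >= 4 <-> 2*w != 12) or (2*w <= r + 2 -> 6*q + (1/4)*r > -1)
Answer: WP = (6*q >= 4 <-> 2*w != 12) or (2*w <= r + 2 -> 6*q + (1/4)*r > -1)


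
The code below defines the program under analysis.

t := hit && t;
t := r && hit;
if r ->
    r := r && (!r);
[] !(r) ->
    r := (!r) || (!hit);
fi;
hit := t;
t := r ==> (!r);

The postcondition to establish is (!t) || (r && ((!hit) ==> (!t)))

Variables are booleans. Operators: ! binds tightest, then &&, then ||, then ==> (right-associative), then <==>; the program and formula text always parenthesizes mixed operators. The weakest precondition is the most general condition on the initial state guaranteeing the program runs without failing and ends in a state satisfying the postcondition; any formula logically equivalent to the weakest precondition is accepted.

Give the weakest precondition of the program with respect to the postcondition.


Working backward. After the program, (!t) || (r && ((!hit) ==> (!t))) must hold.
Before t := r ==> (!r): (!(r ==> (!r))) || (r && ((!hit) ==> (!(r ==> (!r)))))
Before hit := t: (!(r ==> (!r))) || (r && ((!t) ==> (!(r ==> (!r)))))
Then branch requires false; else branch requires (!(((!r) || (!hit)) ==> (!((!r) || (!hit))))) || (((!r) || (!hit)) && ((!t) ==> (!(((!r) || (!hit)) ==> (!((!r) || (!hit))))))).
Before the if: (!r) && ((!r) ==> ((!(((!r) || (!hit)) ==> (!((!r) || (!hit))))) || (((!r) || (!hit)) && ((!t) ==> (!(((!r) || (!hit)) ==> (!((!r) || (!hit)))))))))
Before t := r && hit: (!r) && ((!r) ==> ((!(((!r) || (!hit)) ==> (!((!r) || (!hit))))) || (((!r) || (!hit)) && ((!(r && hit)) ==> (!(((!r) || (!hit)) ==> (!((!r) || (!hit)))))))))
Before t := hit && t: (!r) && ((!r) ==> ((!(((!r) || (!hit)) ==> (!((!r) || (!hit))))) || (((!r) || (!hit)) && ((!(r && hit)) ==> (!(((!r) || (!hit)) ==> (!((!r) || (!hit)))))))))
Answer: WP = (!r) && ((!r) ==> ((!(((!r) || (!hit)) ==> (!((!r) || (!hit))))) || (((!r) || (!hit)) && ((!(r && hit)) ==> (!(((!r) || (!hit)) ==> (!((!r) || (!hit)))))))))


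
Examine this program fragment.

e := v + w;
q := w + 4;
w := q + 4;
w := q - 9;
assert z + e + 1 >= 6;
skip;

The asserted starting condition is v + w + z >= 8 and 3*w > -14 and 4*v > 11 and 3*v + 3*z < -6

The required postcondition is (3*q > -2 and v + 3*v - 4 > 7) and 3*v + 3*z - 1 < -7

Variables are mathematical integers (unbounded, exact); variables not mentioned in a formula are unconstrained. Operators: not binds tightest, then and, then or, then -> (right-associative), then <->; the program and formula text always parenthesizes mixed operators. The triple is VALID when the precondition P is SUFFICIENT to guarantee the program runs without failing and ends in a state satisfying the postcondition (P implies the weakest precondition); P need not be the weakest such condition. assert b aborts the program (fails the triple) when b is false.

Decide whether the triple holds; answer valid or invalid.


Working backward. After the program, the postcondition (3*q > -2 and v + 3*v - 4 > 7) and 3*v + 3*z - 1 < -7 must hold; in canonical form it is 3*q > -2 and 4*v > 11 and 3*v + 3*z < -6.
Before skip: 3*q > -2 and 4*v > 11 and 3*v + 3*z < -6
Before assert z + e + 1 >= 6: e + z >= 5 and 3*q > -2 and 4*v > 11 and 3*v + 3*z < -6
Before w := q - 9: e + z >= 5 and 3*q > -2 and 4*v > 11 and 3*v + 3*z < -6
Before w := q + 4: e + z >= 5 and 3*q > -2 and 4*v > 11 and 3*v + 3*z < -6
Before q := w + 4: e + z >= 5 and 3*w > -14 and 4*v > 11 and 3*v + 3*z < -6
Before e := v + w: v + w + z >= 5 and 3*w > -14 and 4*v > 11 and 3*v + 3*z < -6
The weakest precondition is v + w + z >= 5 and 3*w > -14 and 4*v > 11 and 3*v + 3*z < -6.
Check whether v + w + z >= 8 and 3*w > -14 and 4*v > 11 and 3*v + 3*z < -6 implies it.
Every state satisfying the precondition satisfies the weakest precondition: the implication holds.
Answer: valid


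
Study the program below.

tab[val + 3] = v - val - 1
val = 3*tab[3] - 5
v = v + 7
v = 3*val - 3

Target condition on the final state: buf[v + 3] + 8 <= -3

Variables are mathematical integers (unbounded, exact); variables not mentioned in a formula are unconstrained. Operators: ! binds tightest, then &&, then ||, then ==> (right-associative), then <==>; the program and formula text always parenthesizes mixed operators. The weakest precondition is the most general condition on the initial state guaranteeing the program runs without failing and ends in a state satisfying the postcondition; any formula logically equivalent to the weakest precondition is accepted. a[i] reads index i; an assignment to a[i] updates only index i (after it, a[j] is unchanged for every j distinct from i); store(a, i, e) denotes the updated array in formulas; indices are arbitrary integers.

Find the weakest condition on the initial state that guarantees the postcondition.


Working backward. After the program, the postcondition buf[v + 3] + 8 <= -3 must hold; in canonical form it is buf[v + 3] <= -11.
Before v := 3*val - 3: buf[3*val] <= -11
Before v := v + 7: buf[3*val] <= -11
Before val := 3*tab[3] - 5: buf[9*tab[3] - 15] <= -11
Before tab[val + 3] := v - val - 1: buf[9*store(tab, val + 3, v - val - 1)[3] - 15] <= -11
Answer: WP = buf[9*store(tab, val + 3, v - val - 1)[3] - 15] <= -11


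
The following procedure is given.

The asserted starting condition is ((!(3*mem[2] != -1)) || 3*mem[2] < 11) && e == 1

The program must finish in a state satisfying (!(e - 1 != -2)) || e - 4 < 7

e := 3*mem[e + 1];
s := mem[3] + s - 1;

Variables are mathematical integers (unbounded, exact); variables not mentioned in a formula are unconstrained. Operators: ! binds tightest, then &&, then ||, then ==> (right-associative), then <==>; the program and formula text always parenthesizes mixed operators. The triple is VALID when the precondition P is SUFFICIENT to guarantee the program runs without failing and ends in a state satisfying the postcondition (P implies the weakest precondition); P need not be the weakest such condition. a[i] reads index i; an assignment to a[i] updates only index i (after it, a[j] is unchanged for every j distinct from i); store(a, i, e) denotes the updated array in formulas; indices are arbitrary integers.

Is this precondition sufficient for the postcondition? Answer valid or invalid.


Working backward. After the program, the postcondition (!(e - 1 != -2)) || e - 4 < 7 must hold; in canonical form it is (!(e != -1)) || e < 11.
Before s := mem[3] + s - 1: (!(e != -1)) || e < 11
Before e := 3*mem[e + 1]: (!(3*mem[e + 1] != -1)) || 3*mem[e + 1] < 11
The weakest precondition is (!(3*mem[e + 1] != -1)) || 3*mem[e + 1] < 11.
Check whether ((!(3*mem[2] != -1)) || 3*mem[2] < 11) && e == 1 implies it.
Every state satisfying the precondition satisfies the weakest precondition: the implication holds.
Answer: valid


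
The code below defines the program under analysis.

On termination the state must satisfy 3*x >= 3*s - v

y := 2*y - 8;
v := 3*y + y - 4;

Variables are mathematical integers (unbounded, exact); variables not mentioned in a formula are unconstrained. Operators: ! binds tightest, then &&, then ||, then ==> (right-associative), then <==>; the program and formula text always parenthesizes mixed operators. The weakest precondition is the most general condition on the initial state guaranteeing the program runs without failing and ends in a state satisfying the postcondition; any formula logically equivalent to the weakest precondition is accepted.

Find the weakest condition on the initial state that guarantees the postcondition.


Working backward. After the program, the postcondition 3*x >= 3*s - v must hold; in canonical form it is v + 3*x >= 3*s.
Before v := 3*y + y - 4: 3*x + 4*y >= 3*s + 4
Before y := 2*y - 8: 3*x + 8*y >= 3*s + 36
Answer: WP = 3*x + 8*y >= 3*s + 36


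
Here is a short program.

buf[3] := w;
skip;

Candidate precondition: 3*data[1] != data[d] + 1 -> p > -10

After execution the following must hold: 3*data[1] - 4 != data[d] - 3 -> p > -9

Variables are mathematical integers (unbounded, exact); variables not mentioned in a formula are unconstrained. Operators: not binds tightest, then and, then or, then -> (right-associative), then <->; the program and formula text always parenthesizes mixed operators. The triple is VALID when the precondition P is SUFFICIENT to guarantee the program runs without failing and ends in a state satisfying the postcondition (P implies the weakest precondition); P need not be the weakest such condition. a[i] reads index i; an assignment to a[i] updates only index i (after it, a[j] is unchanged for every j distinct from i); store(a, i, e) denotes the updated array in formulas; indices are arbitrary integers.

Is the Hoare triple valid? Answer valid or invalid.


Working backward. After the program, the postcondition 3*data[1] - 4 != data[d] - 3 -> p > -9 must hold; in canonical form it is 3*data[1] != data[d] + 1 -> p > -9.
Before skip: 3*data[1] != data[d] + 1 -> p > -9
Before buf[3] := w: 3*data[1] != data[d] + 1 -> p > -9
The weakest precondition is 3*data[1] != data[d] + 1 -> p > -9.
Check whether 3*data[1] != data[d] + 1 -> p > -10 implies it.
Countermodel: at the initial state d = 2, data = {[1] = -15215, [2] = 0, elsewhere 0}, p = -9, the precondition holds but the weakest precondition fails.
Answer: invalid


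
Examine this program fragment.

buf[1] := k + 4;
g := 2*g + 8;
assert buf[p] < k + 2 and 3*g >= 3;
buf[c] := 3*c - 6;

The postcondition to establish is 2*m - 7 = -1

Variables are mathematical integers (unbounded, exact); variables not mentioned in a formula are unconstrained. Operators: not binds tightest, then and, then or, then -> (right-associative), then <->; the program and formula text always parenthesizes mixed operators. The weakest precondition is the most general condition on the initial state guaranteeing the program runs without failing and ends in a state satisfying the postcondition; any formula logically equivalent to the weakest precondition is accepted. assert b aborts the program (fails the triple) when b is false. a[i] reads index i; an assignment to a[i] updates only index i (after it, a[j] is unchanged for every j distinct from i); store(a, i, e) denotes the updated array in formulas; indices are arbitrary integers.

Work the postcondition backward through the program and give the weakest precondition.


Working backward. After the program, the postcondition 2*m - 7 = -1 must hold; in canonical form it is 2*m = 6.
Before buf[c] := 3*c - 6: 2*m = 6
Before assert buf[p] < k + 2 and 3*g >= 3: buf[p] < k + 2 and 3*g >= 3 and 2*m = 6
Before g := 2*g + 8: buf[p] < k + 2 and 6*g >= -21 and 2*m = 6
Before buf[1] := k + 4: store(buf, 1, k + 4)[p] < k + 2 and 6*g >= -21 and 2*m = 6
Answer: WP = store(buf, 1, k + 4)[p] < k + 2 and 6*g >= -21 and 2*m = 6


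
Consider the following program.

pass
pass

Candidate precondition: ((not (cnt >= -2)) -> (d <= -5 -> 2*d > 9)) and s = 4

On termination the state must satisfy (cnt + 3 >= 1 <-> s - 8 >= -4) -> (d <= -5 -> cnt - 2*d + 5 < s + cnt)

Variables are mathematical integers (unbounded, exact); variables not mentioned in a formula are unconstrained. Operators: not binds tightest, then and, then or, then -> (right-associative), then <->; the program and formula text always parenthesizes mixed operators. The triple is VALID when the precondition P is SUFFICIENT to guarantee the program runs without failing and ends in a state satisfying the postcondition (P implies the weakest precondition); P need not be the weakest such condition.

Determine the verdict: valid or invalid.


Working backward. After the program, the postcondition (cnt + 3 >= 1 <-> s - 8 >= -4) -> (d <= -5 -> cnt - 2*d + 5 < s + cnt) must hold; in canonical form it is (cnt >= -2 <-> s >= 4) -> (d <= -5 -> 2*d + s > 5).
Before skip: (cnt >= -2 <-> s >= 4) -> (d <= -5 -> 2*d + s > 5)
Before skip: (cnt >= -2 <-> s >= 4) -> (d <= -5 -> 2*d + s > 5)
The weakest precondition is (cnt >= -2 <-> s >= 4) -> (d <= -5 -> 2*d + s > 5).
Check whether ((not (cnt >= -2)) -> (d <= -5 -> 2*d > 9)) and s = 4 implies it.
Countermodel: at the initial state cnt = -2, d = -5, s = 4, the precondition holds but the weakest precondition fails.
Answer: invalid


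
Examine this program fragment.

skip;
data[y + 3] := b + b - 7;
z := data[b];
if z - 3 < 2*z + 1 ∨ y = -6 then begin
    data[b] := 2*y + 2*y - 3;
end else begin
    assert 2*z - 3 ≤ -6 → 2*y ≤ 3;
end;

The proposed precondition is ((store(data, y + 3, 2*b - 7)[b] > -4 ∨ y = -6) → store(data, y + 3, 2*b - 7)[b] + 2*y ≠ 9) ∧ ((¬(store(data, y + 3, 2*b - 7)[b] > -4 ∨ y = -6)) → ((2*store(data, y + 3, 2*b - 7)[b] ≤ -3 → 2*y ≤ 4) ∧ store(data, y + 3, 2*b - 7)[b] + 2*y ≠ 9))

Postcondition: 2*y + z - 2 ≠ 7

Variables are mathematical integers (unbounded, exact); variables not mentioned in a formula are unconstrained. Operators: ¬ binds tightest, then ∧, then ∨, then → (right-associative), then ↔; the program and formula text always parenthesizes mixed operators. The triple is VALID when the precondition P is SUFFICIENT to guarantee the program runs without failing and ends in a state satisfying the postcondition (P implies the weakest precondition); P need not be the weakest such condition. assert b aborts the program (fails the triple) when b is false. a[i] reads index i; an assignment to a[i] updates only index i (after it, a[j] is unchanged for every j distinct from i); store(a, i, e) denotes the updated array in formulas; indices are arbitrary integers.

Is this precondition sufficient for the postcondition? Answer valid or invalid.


Working backward. After the program, the postcondition 2*y + z - 2 ≠ 7 must hold; in canonical form it is 2*y + z ≠ 9.
Then branch requires 2*y + z ≠ 9; else branch requires (2*z ≤ -3 → 2*y ≤ 3) ∧ 2*y + z ≠ 9.
Before the if: ((z > -4 ∨ y = -6) → 2*y + z ≠ 9) ∧ ((¬(z > -4 ∨ y = -6)) → ((2*z ≤ -3 → 2*y ≤ 3) ∧ 2*y + z ≠ 9))
Before z := data[b]: ((data[b] > -4 ∨ y = -6) → data[b] + 2*y ≠ 9) ∧ ((¬(data[b] > -4 ∨ y = -6)) → ((2*data[b] ≤ -3 → 2*y ≤ 3) ∧ data[b] + 2*y ≠ 9))
Before data[y + 3] := b + b - 7: ((store(data, y + 3, 2*b - 7)[b] > -4 ∨ y = -6) → store(data, y + 3, 2*b - 7)[b] + 2*y ≠ 9) ∧ ((¬(store(data, y + 3, 2*b - 7)[b] > -4 ∨ y = -6)) → ((2*store(data, y + 3, 2*b - 7)[b] ≤ -3 → 2*y ≤ 3) ∧ store(data, y + 3, 2*b - 7)[b] + 2*y ≠ 9))
Before skip: ((store(data, y + 3, 2*b - 7)[b] > -4 ∨ y = -6) → store(data, y + 3, 2*b - 7)[b] + 2*y ≠ 9) ∧ ((¬(store(data, y + 3, 2*b - 7)[b] > -4 ∨ y = -6)) → ((2*store(data, y + 3, 2*b - 7)[b] ≤ -3 → 2*y ≤ 3) ∧ store(data, y + 3, 2*b - 7)[b] + 2*y ≠ 9))
The weakest precondition is ((store(data, y + 3, 2*b - 7)[b] > -4 ∨ y = -6) → store(data, y + 3, 2*b - 7)[b] + 2*y ≠ 9) ∧ ((¬(store(data, y + 3, 2*b - 7)[b] > -4 ∨ y = -6)) → ((2*store(data, y + 3, 2*b - 7)[b] ≤ -3 → 2*y ≤ 3) ∧ store(data, y + 3, 2*b - 7)[b] + 2*y ≠ 9)).
Check whether ((store(data, y + 3, 2*b - 7)[b] > -4 ∨ y = -6) → store(data, y + 3, 2*b - 7)[b] + 2*y ≠ 9) ∧ ((¬(store(data, y + 3, 2*b - 7)[b] > -4 ∨ y = -6)) → ((2*store(data, y + 3, 2*b - 7)[b] ≤ -3 → 2*y ≤ 4) ∧ store(data, y + 3, 2*b - 7)[b] + 2*y ≠ 9)) implies it.
Countermodel: at the initial state b = 0, data = {[0] = -4, [5] = 2, elsewhere 2}, y = 2, the precondition holds but the weakest precondition fails.
Answer: invalid


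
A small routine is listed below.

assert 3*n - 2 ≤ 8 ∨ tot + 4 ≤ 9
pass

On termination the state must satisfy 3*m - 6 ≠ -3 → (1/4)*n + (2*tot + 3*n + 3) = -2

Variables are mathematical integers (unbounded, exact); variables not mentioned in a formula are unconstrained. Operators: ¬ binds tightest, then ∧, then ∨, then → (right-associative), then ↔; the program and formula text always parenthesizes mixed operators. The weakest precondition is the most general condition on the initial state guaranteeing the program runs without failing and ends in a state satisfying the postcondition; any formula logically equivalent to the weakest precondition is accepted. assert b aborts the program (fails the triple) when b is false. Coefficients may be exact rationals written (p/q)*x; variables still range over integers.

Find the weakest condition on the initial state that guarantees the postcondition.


Working backward. After the program, the postcondition 3*m - 6 ≠ -3 → (1/4)*n + (2*tot + 3*n + 3) = -2 must hold; in canonical form it is 3*m ≠ 3 → (13/4)*n + 2*tot = -5.
Before skip: 3*m ≠ 3 → (13/4)*n + 2*tot = -5
Before assert 3*n - 2 ≤ 8 ∨ tot + 4 ≤ 9: (3*n ≤ 10 ∨ tot ≤ 5) ∧ (3*m ≠ 3 → (13/4)*n + 2*tot = -5)
Answer: WP = (3*n ≤ 10 ∨ tot ≤ 5) ∧ (3*m ≠ 3 → (13/4)*n + 2*tot = -5)


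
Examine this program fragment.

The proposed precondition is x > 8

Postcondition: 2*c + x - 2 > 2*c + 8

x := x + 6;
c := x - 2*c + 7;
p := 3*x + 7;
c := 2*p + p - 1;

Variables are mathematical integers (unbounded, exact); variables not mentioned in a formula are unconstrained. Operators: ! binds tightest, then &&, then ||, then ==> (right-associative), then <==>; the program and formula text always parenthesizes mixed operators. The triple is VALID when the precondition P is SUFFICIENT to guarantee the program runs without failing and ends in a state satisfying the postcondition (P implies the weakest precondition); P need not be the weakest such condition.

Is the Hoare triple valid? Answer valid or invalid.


Working backward. After the program, the postcondition 2*c + x - 2 > 2*c + 8 must hold; in canonical form it is x > 10.
Before c := 2*p + p - 1: x > 10
Before p := 3*x + 7: x > 10
Before c := x - 2*c + 7: x > 10
Before x := x + 6: x > 4
The weakest precondition is x > 4.
Check whether x > 8 implies it.
Every state satisfying the precondition satisfies the weakest precondition: the implication holds.
Answer: valid


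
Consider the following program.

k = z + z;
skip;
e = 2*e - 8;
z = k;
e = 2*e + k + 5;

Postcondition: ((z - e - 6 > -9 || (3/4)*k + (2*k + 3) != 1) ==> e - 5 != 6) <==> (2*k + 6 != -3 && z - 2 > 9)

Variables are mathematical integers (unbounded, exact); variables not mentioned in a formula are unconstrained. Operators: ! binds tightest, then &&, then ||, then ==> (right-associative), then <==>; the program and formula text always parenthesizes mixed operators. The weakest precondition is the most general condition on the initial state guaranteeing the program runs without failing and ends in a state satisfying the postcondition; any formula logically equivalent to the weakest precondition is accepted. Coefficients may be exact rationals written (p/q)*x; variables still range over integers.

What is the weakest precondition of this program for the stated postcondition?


Working backward. After the program, the postcondition ((z - e - 6 > -9 || (3/4)*k + (2*k + 3) != 1) ==> e - 5 != 6) <==> (2*k + 6 != -3 && z - 2 > 9) must hold; in canonical form it is ((z > e - 3 || (11/4)*k != -2) ==> e != 11) <==> (2*k != -9 && z > 11).
Before e := 2*e + k + 5: ((z > 2*e + k + 2 || (11/4)*k != -2) ==> 2*e + k != 6) <==> (2*k != -9 && z > 11)
Before z := k: ((2*e < -2 || (11/4)*k != -2) ==> 2*e + k != 6) <==> (2*k != -9 && k > 11)
Before e := 2*e - 8: ((4*e < 14 || (11/4)*k != -2) ==> 4*e + k != 22) <==> (2*k != -9 && k > 11)
Before skip: ((4*e < 14 || (11/4)*k != -2) ==> 4*e + k != 22) <==> (2*k != -9 && k > 11)
Before k := z + z: ((4*e < 14 || (11/2)*z != -2) ==> 4*e + 2*z != 22) <==> (4*z != -9 && 2*z > 11)
Answer: WP = ((4*e < 14 || (11/2)*z != -2) ==> 4*e + 2*z != 22) <==> (4*z != -9 && 2*z > 11)


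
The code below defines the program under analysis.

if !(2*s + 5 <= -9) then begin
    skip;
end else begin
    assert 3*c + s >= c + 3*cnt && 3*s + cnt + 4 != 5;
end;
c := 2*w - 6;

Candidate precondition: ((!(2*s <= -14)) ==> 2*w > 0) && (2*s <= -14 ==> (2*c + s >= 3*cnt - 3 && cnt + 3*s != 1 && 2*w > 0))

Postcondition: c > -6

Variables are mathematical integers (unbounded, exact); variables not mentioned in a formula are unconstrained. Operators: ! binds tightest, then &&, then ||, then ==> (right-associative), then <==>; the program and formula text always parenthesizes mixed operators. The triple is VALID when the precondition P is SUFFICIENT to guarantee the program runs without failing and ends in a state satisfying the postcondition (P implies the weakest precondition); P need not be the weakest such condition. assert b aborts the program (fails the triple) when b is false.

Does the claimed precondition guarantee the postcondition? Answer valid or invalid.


Working backward. After the program, c > -6 must hold.
Before c := 2*w - 6: 2*w > 0
Then branch requires 2*w > 0; else branch requires 2*c + s >= 3*cnt && cnt + 3*s != 1 && 2*w > 0.
Before the if: ((!(2*s <= -14)) ==> 2*w > 0) && (2*s <= -14 ==> (2*c + s >= 3*cnt && cnt + 3*s != 1 && 2*w > 0))
The weakest precondition is ((!(2*s <= -14)) ==> 2*w > 0) && (2*s <= -14 ==> (2*c + s >= 3*cnt && cnt + 3*s != 1 && 2*w > 0)).
Check whether ((!(2*s <= -14)) ==> 2*w > 0) && (2*s <= -14 ==> (2*c + s >= 3*cnt - 3 && cnt + 3*s != 1 && 2*w > 0)) implies it.
Countermodel: at the initial state c = 2, cnt = 0, s = -7, w = 1, the precondition holds but the weakest precondition fails.
Answer: invalid


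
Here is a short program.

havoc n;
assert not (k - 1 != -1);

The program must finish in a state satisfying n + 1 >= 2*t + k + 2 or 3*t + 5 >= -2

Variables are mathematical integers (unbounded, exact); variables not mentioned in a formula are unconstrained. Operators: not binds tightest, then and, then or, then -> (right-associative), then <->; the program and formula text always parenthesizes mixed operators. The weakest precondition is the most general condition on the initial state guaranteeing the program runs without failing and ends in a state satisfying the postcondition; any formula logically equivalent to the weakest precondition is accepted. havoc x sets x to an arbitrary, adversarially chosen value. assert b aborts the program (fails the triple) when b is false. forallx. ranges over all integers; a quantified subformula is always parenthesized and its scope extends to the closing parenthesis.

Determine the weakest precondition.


Working backward. After the program, the postcondition n + 1 >= 2*t + k + 2 or 3*t + 5 >= -2 must hold; in canonical form it is n >= k + 2*t + 1 or 3*t >= -7.
Before assert not (k - 1 != -1): (not (k != 0)) and (n >= k + 2*t + 1 or 3*t >= -7)
Before havoc n: forall n_1. ((not (k != 0)) and (n_1 >= k + 2*t + 1 or 3*t >= -7))
Answer: WP = forall n_1. ((not (k != 0)) and (n_1 >= k + 2*t + 1 or 3*t >= -7))


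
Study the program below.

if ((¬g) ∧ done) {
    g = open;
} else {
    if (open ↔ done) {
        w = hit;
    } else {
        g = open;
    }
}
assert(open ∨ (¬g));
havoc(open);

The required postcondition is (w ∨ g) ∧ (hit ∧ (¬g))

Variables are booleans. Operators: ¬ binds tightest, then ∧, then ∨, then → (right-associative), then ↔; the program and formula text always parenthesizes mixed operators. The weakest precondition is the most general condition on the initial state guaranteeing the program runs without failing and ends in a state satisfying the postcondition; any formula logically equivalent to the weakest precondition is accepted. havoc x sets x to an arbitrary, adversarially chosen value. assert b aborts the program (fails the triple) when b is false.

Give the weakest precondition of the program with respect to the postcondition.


Working backward. After the program, the postcondition (w ∨ g) ∧ (hit ∧ (¬g)) must hold; in canonical form it is (w ∨ g) ∧ hit ∧ (¬g).
Before havoc open: (w ∨ g) ∧ hit ∧ (¬g)
Before assert open ∨ (¬g): (open ∨ (¬g)) ∧ (w ∨ g) ∧ hit ∧ (¬g)
Then branch requires (w ∨ open) ∧ hit ∧ (¬open); else branch requires ((open ↔ done) → ((open ∨ (¬g)) ∧ (hit ∨ g) ∧ hit ∧ (¬g))) ∧ ((¬(open ↔ done)) → ((w ∨ open) ∧ hit ∧ (¬open))).
Before the if: (((¬g) ∧ done) → ((w ∨ open) ∧ hit ∧ (¬open))) ∧ ((¬((¬g) ∧ done)) → (((open ↔ done) → ((open ∨ (¬g)) ∧ (hit ∨ g) ∧ hit ∧ (¬g))) ∧ ((¬(open ↔ done)) → ((w ∨ open) ∧ hit ∧ (¬open)))))
Answer: WP = (((¬g) ∧ done) → ((w ∨ open) ∧ hit ∧ (¬open))) ∧ ((¬((¬g) ∧ done)) → (((open ↔ done) → ((open ∨ (¬g)) ∧ (hit ∨ g) ∧ hit ∧ (¬g))) ∧ ((¬(open ↔ done)) → ((w ∨ open) ∧ hit ∧ (¬open)))))


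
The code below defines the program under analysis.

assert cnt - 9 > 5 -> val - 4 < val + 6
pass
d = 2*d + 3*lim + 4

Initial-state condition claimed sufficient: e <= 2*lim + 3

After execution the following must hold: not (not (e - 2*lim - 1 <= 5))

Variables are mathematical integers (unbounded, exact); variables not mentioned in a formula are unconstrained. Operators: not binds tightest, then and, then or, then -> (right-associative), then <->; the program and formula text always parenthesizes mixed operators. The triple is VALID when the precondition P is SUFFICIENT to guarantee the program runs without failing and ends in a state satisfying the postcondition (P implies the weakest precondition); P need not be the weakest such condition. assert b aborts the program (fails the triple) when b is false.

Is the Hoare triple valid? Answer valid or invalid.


Working backward. After the program, the postcondition not (not (e - 2*lim - 1 <= 5)) must hold; in canonical form it is e <= 2*lim + 6.
Before d := 2*d + 3*lim + 4: e <= 2*lim + 6
Before skip: e <= 2*lim + 6
Before assert cnt - 9 > 5 -> val - 4 < val + 6: e <= 2*lim + 6
The weakest precondition is e <= 2*lim + 6.
Check whether e <= 2*lim + 3 implies it.
Every state satisfying the precondition satisfies the weakest precondition: the implication holds.
Answer: valid


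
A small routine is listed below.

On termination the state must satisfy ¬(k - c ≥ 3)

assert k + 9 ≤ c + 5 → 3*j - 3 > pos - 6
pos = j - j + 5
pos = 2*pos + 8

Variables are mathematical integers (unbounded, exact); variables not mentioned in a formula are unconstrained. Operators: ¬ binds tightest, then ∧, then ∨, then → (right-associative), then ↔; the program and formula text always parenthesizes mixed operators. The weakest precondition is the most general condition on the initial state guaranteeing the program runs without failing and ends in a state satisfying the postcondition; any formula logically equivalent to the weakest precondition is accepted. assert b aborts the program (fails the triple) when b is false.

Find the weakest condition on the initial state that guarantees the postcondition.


Working backward. After the program, the postcondition ¬(k - c ≥ 3) must hold; in canonical form it is ¬(k ≥ c + 3).
Before pos := 2*pos + 8: ¬(k ≥ c + 3)
Before pos := j - j + 5: ¬(k ≥ c + 3)
Before assert k + 9 ≤ c + 5 → 3*j - 3 > pos - 6: (k ≤ c - 4 → 3*j > pos - 3) ∧ (¬(k ≥ c + 3))
Answer: WP = (k ≤ c - 4 → 3*j > pos - 3) ∧ (¬(k ≥ c + 3))
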